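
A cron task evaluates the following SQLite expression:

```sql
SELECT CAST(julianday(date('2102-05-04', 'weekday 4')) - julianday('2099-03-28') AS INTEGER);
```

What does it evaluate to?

`weekday 4` advances to the next Thursday; 2102-05-04 is already a Thursday, so it stays at 2102-05-04.
3 days remain in March 2099 after the 28th (31 − 28).
Full months from April 2099 through April 2102 contribute their day counts.
Then 4 days into May 2102.
Total: 3 + 30 + 31 + 30 + 31 + 31 + 30 + 31 + 30 + 31 + 31 + 28 + 31 + 30 + 31 + 30 + 31 + 31 + 30 + 31 + 30 + 31 + 31 + 28 + 31 + 30 + 31 + 30 + 31 + 31 + 30 + 31 + 30 + 31 + 31 + 28 + 31 + 30 + 4 = 1132.

1132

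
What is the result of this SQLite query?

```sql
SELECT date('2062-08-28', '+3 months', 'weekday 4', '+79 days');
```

2063-02-17

Adding +3 months to 2062-08-28 gives 2062-11-28.
`weekday 4` advances to the next Thursday; 2062-11-28 is a Tuesday, so it moves forward to 2062-11-30.
Applying '+79 days' to 2062-11-30: counting 79 days forward gives 2063-02-17.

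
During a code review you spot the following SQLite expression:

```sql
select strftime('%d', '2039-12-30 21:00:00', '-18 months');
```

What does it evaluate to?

30

First apply '-18 months': 2039-12-30 21:00:00 → 2038-06-30 21:00:00.
`%d` extracts the 2-digit day of month: 30.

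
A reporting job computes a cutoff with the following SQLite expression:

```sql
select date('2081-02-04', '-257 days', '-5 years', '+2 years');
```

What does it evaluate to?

2077-05-23

Applying '-257 days' to 2081-02-04: counting 257 days back gives 2080-05-23.
Adding -5 years to 2080-05-23 gives 2075-05-23.
Adding +2 years to 2075-05-23 gives 2077-05-23.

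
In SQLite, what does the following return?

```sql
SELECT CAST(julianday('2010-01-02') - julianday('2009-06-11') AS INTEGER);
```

19 days remain in June 2009 after the 11th (30 − 11).
Full months from July 2009 through December 2009 contribute their day counts.
Then 2 days into January 2010.
Total: 19 + 31 + 31 + 30 + 31 + 30 + 31 + 2 = 205.

205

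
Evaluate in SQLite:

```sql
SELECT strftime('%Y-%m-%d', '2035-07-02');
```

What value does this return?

2035-07-02

`%Y-%m-%d` extracts the ISO date: 2035-07-02.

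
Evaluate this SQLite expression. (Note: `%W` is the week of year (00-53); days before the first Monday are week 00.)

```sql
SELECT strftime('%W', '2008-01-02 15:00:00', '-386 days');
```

50

First apply '-386 days': 2008-01-02 15:00:00 → 2006-12-12 15:00:00.
2006-12-12 is a Tuesday. SQLite's %W counts Mondays since the year started; the result is 50.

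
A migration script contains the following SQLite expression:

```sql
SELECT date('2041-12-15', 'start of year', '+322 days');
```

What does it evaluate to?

`start of year` rewinds 2041-12-15 to 2041-01-01.
Applying '+322 days' to 2041-01-01: counting 322 days forward gives 2041-11-19.

2041-11-19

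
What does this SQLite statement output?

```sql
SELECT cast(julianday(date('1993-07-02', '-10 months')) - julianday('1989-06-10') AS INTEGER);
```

1180

Adding -10 months to 1993-07-02 gives 1992-09-02.
20 days remain in June 1989 after the 10th (30 − 10).
Full months from July 1989 through August 1992 contribute their day counts.
Then 2 days into September 1992.
Total: 20 + 31 + 31 + 30 + 31 + 30 + 31 + 31 + 28 + 31 + 30 + 31 + 30 + 31 + 31 + 30 + 31 + 30 + 31 + 31 + 28 + 31 + 30 + 31 + 30 + 31 + 31 + 30 + 31 + 30 + 31 + 31 + 29 + 31 + 30 + 31 + 30 + 31 + 31 + 2 = 1180.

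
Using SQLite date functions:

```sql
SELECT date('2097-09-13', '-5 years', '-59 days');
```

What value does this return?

Adding -5 years to 2097-09-13 gives 2092-09-13.
Applying '-59 days' to 2092-09-13: counting 59 days back gives 2092-07-16.

2092-07-16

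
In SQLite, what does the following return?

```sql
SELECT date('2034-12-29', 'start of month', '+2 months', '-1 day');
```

`start of month` rewinds 2034-12-29 to 2034-12-01.
Adding +2 months to 2034-12-01 gives 2035-02-01.
Going back 1 day from 2035-02-01 reaches 2035-01-31 (last day of January, 31 days).

2035-01-31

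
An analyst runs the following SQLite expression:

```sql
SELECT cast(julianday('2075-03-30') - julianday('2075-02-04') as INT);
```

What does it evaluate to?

24 days remain in February 2075 after the 4th (28 − 4).
Then 30 days into March 2075.
Total: 24 + 30 = 54.

54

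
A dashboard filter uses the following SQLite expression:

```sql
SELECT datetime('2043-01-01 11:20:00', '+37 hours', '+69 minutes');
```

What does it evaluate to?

2043-01-03 01:29:00

+37 hours from 2043-01-01 11:20:00 is 2043-01-03 00:20:00 (crosses midnight).
69 minutes = 1h 9m; +69 minutes from 2043-01-03 00:20:00 is 2043-01-03 01:29:00.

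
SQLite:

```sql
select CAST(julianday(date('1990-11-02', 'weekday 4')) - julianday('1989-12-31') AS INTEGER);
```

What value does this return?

312

`weekday 4` advances to the next Thursday; 1990-11-02 is a Friday, so it moves forward to 1990-11-08.
0 days remain in December 1989 after the 31st (31 − 31).
Full months from January 1990 through October 1990 contribute their day counts.
Then 8 days into November 1990.
Total: 0 + 31 + 28 + 31 + 30 + 31 + 30 + 31 + 31 + 30 + 31 + 8 = 312.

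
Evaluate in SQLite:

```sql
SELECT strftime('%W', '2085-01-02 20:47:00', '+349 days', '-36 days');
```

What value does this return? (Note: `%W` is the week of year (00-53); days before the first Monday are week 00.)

45

First apply '+349 days', '-36 days': 2085-01-02 20:47:00 → 2085-11-11 20:47:00.
2085-11-11 is a Sunday. SQLite's %W counts Mondays since the year started; the result is 45.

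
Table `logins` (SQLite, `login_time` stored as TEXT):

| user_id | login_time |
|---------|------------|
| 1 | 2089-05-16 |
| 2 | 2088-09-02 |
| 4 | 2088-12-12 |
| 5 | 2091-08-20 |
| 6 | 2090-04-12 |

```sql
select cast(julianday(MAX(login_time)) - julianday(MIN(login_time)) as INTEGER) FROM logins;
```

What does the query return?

MIN = 2088-09-02, MAX = 2091-08-20.
28 days remain in September 2088 after the 2nd (30 − 2).
Full months from October 2088 through July 2091 contribute their day counts.
Then 20 days into August 2091.
Total: 28 + 31 + 30 + 31 + 31 + 28 + 31 + 30 + 31 + 30 + 31 + 31 + 30 + 31 + 30 + 31 + 31 + 28 + 31 + 30 + 31 + 30 + 31 + 31 + 30 + 31 + 30 + 31 + 31 + 28 + 31 + 30 + 31 + 30 + 31 + 20 = 1082.

1082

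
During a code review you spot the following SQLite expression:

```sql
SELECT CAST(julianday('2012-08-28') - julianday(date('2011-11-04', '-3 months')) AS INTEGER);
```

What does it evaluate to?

Adding -3 months to 2011-11-04 gives 2011-08-04.
27 days remain in August 2011 after the 4th (31 − 4).
Full months from September 2011 through July 2012 contribute their day counts.
Then 28 days into August 2012.
Total: 27 + 30 + 31 + 30 + 31 + 31 + 29 + 31 + 30 + 31 + 30 + 31 + 28 = 390.

390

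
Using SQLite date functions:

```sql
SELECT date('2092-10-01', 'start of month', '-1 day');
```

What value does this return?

2092-09-30

`start of month` rewinds 2092-10-01 to 2092-10-01.
Going back 1 day from 2092-10-01 reaches 2092-09-30 (last day of September, 30 days).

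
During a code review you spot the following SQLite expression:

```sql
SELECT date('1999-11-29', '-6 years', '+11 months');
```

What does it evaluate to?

Adding -6 years to 1999-11-29 gives 1993-11-29.
Adding +11 months to 1993-11-29 gives 1994-10-29.

1994-10-29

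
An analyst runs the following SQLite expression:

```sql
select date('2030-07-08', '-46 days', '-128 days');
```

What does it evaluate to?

Applying '-46 days' to 2030-07-08: counting 46 days back gives 2030-05-23.
Applying '-128 days' to 2030-05-23: counting 128 days back gives 2030-01-15.

2030-01-15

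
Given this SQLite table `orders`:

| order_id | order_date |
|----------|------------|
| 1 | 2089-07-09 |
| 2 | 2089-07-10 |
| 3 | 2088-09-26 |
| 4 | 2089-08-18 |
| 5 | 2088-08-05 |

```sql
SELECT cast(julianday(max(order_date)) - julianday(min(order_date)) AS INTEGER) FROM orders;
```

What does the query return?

MIN = 2088-08-05, MAX = 2089-08-18.
26 days remain in August 2088 after the 5th (31 − 5).
Full months from September 2088 through July 2089 contribute their day counts.
Then 18 days into August 2089.
Total: 26 + 30 + 31 + 30 + 31 + 31 + 28 + 31 + 30 + 31 + 30 + 31 + 18 = 378.

378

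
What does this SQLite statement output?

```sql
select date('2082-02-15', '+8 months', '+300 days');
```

2083-08-11

Adding +8 months to 2082-02-15 gives 2082-10-15.
Applying '+300 days' to 2082-10-15: counting 300 days forward gives 2083-08-11.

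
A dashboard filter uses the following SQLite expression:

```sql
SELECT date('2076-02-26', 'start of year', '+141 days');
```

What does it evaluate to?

`start of year` rewinds 2076-02-26 to 2076-01-01.
Applying '+141 days' to 2076-01-01: counting 141 days forward gives 2076-05-21.

2076-05-21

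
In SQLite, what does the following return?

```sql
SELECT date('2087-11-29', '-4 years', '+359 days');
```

Adding -4 years to 2087-11-29 gives 2083-11-29.
Applying '+359 days' to 2083-11-29: counting 359 days forward gives 2084-11-22.

2084-11-22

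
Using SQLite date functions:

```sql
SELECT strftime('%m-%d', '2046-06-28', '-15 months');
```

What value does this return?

First apply '-15 months': 2046-06-28 → 2045-03-28.
`%m-%d` extracts the month-day: 03-28.

03-28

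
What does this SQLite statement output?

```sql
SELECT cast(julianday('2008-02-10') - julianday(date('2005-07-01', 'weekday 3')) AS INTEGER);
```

949

`weekday 3` advances to the next Wednesday; 2005-07-01 is a Friday, so it moves forward to 2005-07-06.
25 days remain in July 2005 after the 6th (31 − 6).
Full months from August 2005 through January 2008 contribute their day counts.
Then 10 days into February 2008.
Total: 25 + 31 + 30 + 31 + 30 + 31 + 31 + 28 + 31 + 30 + 31 + 30 + 31 + 31 + 30 + 31 + 30 + 31 + 31 + 28 + 31 + 30 + 31 + 30 + 31 + 31 + 30 + 31 + 30 + 31 + 31 + 10 = 949.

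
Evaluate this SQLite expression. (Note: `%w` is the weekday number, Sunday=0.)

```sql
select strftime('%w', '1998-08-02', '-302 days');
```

6

First apply '-302 days': 1998-08-02 → 1997-10-04.
1997-10-04 is a Saturday; with Sunday=0 that is 6.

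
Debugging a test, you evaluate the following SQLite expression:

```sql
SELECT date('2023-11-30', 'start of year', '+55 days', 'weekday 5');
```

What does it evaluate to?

`start of year` rewinds 2023-11-30 to 2023-01-01.
Applying '+55 days' to 2023-01-01: counting 55 days forward gives 2023-02-25.
`weekday 5` advances to the next Friday; 2023-02-25 is a Saturday, so it moves forward to 2023-03-03.

2023-03-03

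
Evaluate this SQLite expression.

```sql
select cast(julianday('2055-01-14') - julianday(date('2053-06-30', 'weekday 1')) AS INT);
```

563

`weekday 1` advances to the next Monday; 2053-06-30 is already a Monday, so it stays at 2053-06-30.
0 days remain in June 2053 after the 30th (30 − 30).
Full months from July 2053 through December 2054 contribute their day counts.
Then 14 days into January 2055.
Total: 0 + 31 + 31 + 30 + 31 + 30 + 31 + 31 + 28 + 31 + 30 + 31 + 30 + 31 + 31 + 30 + 31 + 30 + 31 + 14 = 563.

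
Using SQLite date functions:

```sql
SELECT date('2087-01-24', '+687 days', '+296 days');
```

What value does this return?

2089-10-03

Applying '+687 days' to 2087-01-24: counting 687 days forward gives 2088-12-11.
Applying '+296 days' to 2088-12-11: counting 296 days forward gives 2089-10-03.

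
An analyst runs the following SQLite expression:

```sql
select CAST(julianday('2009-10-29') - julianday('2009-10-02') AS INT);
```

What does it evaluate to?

Both dates are in October 2009: 29 − 2 = 27.

27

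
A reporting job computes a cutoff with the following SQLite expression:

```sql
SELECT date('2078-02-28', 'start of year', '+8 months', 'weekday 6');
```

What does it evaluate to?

2078-09-03

`start of year` rewinds 2078-02-28 to 2078-01-01.
Adding +8 months to 2078-01-01 gives 2078-09-01.
`weekday 6` advances to the next Saturday; 2078-09-01 is a Thursday, so it moves forward to 2078-09-03.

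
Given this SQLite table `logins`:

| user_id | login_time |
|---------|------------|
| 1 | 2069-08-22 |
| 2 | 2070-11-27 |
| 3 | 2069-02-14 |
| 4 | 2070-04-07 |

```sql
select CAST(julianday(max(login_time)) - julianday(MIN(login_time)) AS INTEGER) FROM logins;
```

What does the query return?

651

MIN = 2069-02-14, MAX = 2070-11-27.
14 days remain in February 2069 after the 14th (28 − 14).
Full months from March 2069 through October 2070 contribute their day counts.
Then 27 days into November 2070.
Total: 14 + 31 + 30 + 31 + 30 + 31 + 31 + 30 + 31 + 30 + 31 + 31 + 28 + 31 + 30 + 31 + 30 + 31 + 31 + 30 + 31 + 27 = 651.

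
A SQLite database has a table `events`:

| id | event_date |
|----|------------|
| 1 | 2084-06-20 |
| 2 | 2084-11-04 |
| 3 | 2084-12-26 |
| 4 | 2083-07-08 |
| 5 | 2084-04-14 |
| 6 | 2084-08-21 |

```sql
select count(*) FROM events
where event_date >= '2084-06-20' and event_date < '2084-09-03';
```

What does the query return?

Rows in [2084-06-20, 2084-09-03): 2084-06-20, 2084-08-21 → 2 rows.

2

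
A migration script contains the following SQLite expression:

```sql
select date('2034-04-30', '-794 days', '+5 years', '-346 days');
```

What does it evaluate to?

2036-03-17

Applying '-794 days' to 2034-04-30: counting 794 days back gives 2032-02-26.
Adding +5 years to 2032-02-26 gives 2037-02-26.
Applying '-346 days' to 2037-02-26: counting 346 days back gives 2036-03-17.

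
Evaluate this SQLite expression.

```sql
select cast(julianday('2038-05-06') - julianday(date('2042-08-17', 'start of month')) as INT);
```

-1548

`start of month` rewinds 2042-08-17 to 2042-08-01.
25 days remain in May 2038 after the 6th (31 − 6).
Full months from June 2038 through July 2042 contribute their day counts.
Then 1 day into August 2042.
Total: 25 + 30 + 31 + 31 + 30 + 31 + 30 + 31 + 31 + 28 + 31 + 30 + 31 + 30 + 31 + 31 + 30 + 31 + 30 + 31 + 31 + 29 + 31 + 30 + 31 + 30 + 31 + 31 + 30 + 31 + 30 + 31 + 31 + 28 + 31 + 30 + 31 + 30 + 31 + 31 + 30 + 31 + 30 + 31 + 31 + 28 + 31 + 30 + 31 + 30 + 31 + 1 = 1548.
The subtraction is earlier − later, so the result is −1548 → -1548.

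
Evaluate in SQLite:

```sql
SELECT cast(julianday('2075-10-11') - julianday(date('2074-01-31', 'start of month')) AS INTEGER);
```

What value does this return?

648

`start of month` rewinds 2074-01-31 to 2074-01-01.
30 days remain in January 2074 after the 1st (31 − 1).
Full months from February 2074 through September 2075 contribute their day counts.
Then 11 days into October 2075.
Total: 30 + 28 + 31 + 30 + 31 + 30 + 31 + 31 + 30 + 31 + 30 + 31 + 31 + 28 + 31 + 30 + 31 + 30 + 31 + 31 + 30 + 11 = 648.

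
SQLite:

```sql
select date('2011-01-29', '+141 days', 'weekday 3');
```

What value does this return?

2011-06-22

Applying '+141 days' to 2011-01-29: counting 141 days forward gives 2011-06-19.
`weekday 3` advances to the next Wednesday; 2011-06-19 is a Sunday, so it moves forward to 2011-06-22.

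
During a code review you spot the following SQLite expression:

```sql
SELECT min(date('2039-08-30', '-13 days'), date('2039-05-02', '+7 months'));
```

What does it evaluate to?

2039-08-17

date('2039-08-30', '-13 days') → 2039-08-17.
date('2039-05-02', '+7 months') → 2039-12-02.
Earlier of the two is 2039-08-17.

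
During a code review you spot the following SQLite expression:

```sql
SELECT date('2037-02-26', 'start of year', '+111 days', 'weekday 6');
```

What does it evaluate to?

`start of year` rewinds 2037-02-26 to 2037-01-01.
Applying '+111 days' to 2037-01-01: counting 111 days forward gives 2037-04-22.
`weekday 6` advances to the next Saturday; 2037-04-22 is a Wednesday, so it moves forward to 2037-04-25.

2037-04-25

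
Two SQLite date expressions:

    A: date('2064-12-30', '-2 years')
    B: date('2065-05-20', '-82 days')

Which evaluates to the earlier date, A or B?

A = 2062-12-30.
B = 2065-02-27.
A is earlier.

A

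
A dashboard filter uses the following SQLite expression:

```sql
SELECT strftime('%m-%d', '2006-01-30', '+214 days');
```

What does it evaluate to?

09-01

First apply '+214 days': 2006-01-30 → 2006-09-01.
`%m-%d` extracts the month-day: 09-01.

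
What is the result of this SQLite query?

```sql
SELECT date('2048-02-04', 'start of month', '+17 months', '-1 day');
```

`start of month` rewinds 2048-02-04 to 2048-02-01.
Adding +17 months to 2048-02-01 gives 2049-07-01.
Going back 1 day from 2049-07-01 reaches 2049-06-30 (last day of June, 30 days).

2049-06-30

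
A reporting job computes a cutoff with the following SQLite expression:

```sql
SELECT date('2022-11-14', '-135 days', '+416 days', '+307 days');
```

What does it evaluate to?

2024-06-24

Applying '-135 days' to 2022-11-14: counting 135 days back gives 2022-07-02.
Applying '+416 days' to 2022-07-02: counting 416 days forward gives 2023-08-22.
Applying '+307 days' to 2023-08-22: counting 307 days forward gives 2024-06-24.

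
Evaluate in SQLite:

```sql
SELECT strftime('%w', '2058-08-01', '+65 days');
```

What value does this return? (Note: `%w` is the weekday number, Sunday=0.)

6

First apply '+65 days': 2058-08-01 → 2058-10-05.
2058-10-05 is a Saturday; with Sunday=0 that is 6.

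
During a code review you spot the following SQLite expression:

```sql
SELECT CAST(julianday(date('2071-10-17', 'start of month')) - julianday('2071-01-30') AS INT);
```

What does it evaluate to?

244

`start of month` rewinds 2071-10-17 to 2071-10-01.
1 day remains in January 2071 after the 30th (31 − 30).
Full months from February 2071 through September 2071 contribute their day counts.
Then 1 day into October 2071.
Total: 1 + 28 + 31 + 30 + 31 + 30 + 31 + 31 + 30 + 1 = 244.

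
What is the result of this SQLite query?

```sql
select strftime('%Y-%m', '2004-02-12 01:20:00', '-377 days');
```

First apply '-377 days': 2004-02-12 01:20:00 → 2003-01-31 01:20:00.
`%Y-%m` extracts the year-month: 2003-01.

2003-01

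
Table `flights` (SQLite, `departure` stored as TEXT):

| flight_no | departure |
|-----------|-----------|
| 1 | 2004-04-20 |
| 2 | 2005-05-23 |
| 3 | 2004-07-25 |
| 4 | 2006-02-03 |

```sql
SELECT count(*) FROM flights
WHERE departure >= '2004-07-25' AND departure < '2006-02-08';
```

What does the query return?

3

Rows in [2004-07-25, 2006-02-08): 2005-05-23, 2004-07-25, 2006-02-03 → 3 rows.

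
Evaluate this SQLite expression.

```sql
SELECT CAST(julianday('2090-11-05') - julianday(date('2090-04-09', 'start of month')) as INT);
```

218

`start of month` rewinds 2090-04-09 to 2090-04-01.
29 days remain in April 2090 after the 1st (30 − 1).
Full months from May 2090 through October 2090 contribute their day counts.
Then 5 days into November 2090.
Total: 29 + 31 + 30 + 31 + 31 + 30 + 31 + 5 = 218.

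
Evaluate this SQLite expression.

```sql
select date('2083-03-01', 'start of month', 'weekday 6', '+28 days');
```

2083-04-03

`start of month` rewinds 2083-03-01 to 2083-03-01.
`weekday 6` advances to the next Saturday; 2083-03-01 is a Monday, so it moves forward to 2083-03-06.
March 2083 has 31 days; 25 remain after the 6th, so 26 days reach 2083-04-01.
Advancing 2 more days within April lands on 2083-04-03.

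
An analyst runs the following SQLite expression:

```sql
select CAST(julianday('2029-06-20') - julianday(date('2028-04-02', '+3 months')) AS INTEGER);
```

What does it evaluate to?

Adding +3 months to 2028-04-02 gives 2028-07-02.
29 days remain in July 2028 after the 2nd (31 − 2).
Full months from August 2028 through May 2029 contribute their day counts.
Then 20 days into June 2029.
Total: 29 + 31 + 30 + 31 + 30 + 31 + 31 + 28 + 31 + 30 + 31 + 20 = 353.

353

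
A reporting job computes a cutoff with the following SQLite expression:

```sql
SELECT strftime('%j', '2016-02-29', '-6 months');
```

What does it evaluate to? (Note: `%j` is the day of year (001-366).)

241

First apply '-6 months': 2016-02-29 → 2015-08-29.
Day-of-year for 2015-08-29: days since 2015-01-01 inclusive = 241, zero-padded to 241.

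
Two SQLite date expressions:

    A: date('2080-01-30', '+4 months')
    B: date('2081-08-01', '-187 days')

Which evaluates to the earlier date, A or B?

A

A = 2080-05-30.
B = 2081-01-26.
A is earlier.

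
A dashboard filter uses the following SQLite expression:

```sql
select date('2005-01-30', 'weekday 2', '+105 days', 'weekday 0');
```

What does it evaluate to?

2005-05-22

`weekday 2` advances to the next Tuesday; 2005-01-30 is a Sunday, so it moves forward to 2005-02-01.
Applying '+105 days' to 2005-02-01: counting 105 days forward gives 2005-05-17.
`weekday 0` advances to the next Sunday; 2005-05-17 is a Tuesday, so it moves forward to 2005-05-22.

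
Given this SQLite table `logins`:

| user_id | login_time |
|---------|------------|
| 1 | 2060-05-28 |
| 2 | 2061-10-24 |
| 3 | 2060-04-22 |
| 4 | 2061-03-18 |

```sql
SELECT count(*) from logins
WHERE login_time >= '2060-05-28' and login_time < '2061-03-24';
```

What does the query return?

Rows in [2060-05-28, 2061-03-24): 2060-05-28, 2061-03-18 → 2 rows.

2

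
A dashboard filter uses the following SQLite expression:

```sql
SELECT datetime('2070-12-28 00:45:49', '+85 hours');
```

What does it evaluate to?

+85 hours from 2070-12-28 00:45:49 is 2070-12-31 13:45:49 (crosses midnight).

2070-12-31 13:45:49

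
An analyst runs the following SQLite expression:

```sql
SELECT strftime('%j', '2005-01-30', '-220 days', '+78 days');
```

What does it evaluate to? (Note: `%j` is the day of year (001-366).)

First apply '-220 days', '+78 days': 2005-01-30 → 2004-09-10.
Day-of-year for 2004-09-10: days since 2004-01-01 inclusive = 254, zero-padded to 254.

254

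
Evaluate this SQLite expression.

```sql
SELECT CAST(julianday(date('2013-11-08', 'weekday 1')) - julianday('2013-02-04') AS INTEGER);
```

`weekday 1` advances to the next Monday; 2013-11-08 is a Friday, so it moves forward to 2013-11-11.
24 days remain in February 2013 after the 4th (28 − 4).
Full months from March 2013 through October 2013 contribute their day counts.
Then 11 days into November 2013.
Total: 24 + 31 + 30 + 31 + 30 + 31 + 31 + 30 + 31 + 11 = 280.

280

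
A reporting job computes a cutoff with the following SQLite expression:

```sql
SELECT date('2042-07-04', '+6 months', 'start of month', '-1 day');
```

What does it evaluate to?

Adding +6 months to 2042-07-04 gives 2043-01-04.
`start of month` rewinds 2043-01-04 to 2043-01-01.
Going back 1 day from 2043-01-01 reaches 2042-12-31 (last day of December, 31 days).

2042-12-31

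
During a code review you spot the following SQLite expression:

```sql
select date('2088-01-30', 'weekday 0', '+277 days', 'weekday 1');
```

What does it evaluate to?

`weekday 0` advances to the next Sunday; 2088-01-30 is a Friday, so it moves forward to 2088-02-01.
Applying '+277 days' to 2088-02-01: counting 277 days forward gives 2088-11-04.
`weekday 1` advances to the next Monday; 2088-11-04 is a Thursday, so it moves forward to 2088-11-08.

2088-11-08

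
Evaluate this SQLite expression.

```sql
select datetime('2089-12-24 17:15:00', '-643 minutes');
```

2089-12-24 06:32:00

643 minutes = 10h 43m; -643 minutes from 2089-12-24 17:15:00 is 2089-12-24 06:32:00.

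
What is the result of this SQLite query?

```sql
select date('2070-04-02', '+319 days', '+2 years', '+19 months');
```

Applying '+319 days' to 2070-04-02: counting 319 days forward gives 2071-02-15.
Adding +2 years to 2071-02-15 gives 2073-02-15.
Adding +19 months to 2073-02-15 gives 2074-09-15.

2074-09-15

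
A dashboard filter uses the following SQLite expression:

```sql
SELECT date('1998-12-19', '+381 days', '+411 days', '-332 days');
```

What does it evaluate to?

Applying '+381 days' to 1998-12-19: counting 381 days forward gives 2000-01-04.
Applying '+411 days' to 2000-01-04: counting 411 days forward gives 2001-02-18.
Applying '-332 days' to 2001-02-18: counting 332 days back gives 2000-03-23.

2000-03-23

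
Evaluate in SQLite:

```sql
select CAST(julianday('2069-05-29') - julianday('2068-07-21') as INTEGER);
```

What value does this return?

312

10 days remain in July 2068 after the 21st (31 − 21).
Full months from August 2068 through April 2069 contribute their day counts.
Then 29 days into May 2069.
Total: 10 + 31 + 30 + 31 + 30 + 31 + 31 + 28 + 31 + 30 + 29 = 312.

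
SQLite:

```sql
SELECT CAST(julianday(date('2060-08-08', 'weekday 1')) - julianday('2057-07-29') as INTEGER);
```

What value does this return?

`weekday 1` advances to the next Monday; 2060-08-08 is a Sunday, so it moves forward to 2060-08-09.
2 days remain in July 2057 after the 29th (31 − 29).
Full months from August 2057 through July 2060 contribute their day counts.
Then 9 days into August 2060.
Total: 2 + 31 + 30 + 31 + 30 + 31 + 31 + 28 + 31 + 30 + 31 + 30 + 31 + 31 + 30 + 31 + 30 + 31 + 31 + 28 + 31 + 30 + 31 + 30 + 31 + 31 + 30 + 31 + 30 + 31 + 31 + 29 + 31 + 30 + 31 + 30 + 31 + 9 = 1107.

1107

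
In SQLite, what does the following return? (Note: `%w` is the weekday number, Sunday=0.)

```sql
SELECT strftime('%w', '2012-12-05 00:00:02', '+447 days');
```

First apply '+447 days': 2012-12-05 00:00:02 → 2014-02-25 00:00:02.
2014-02-25 is a Tuesday; with Sunday=0 that is 2.

2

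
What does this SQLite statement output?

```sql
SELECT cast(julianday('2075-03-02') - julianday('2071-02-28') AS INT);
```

0 days remain in February 2071 after the 28th (28 − 28).
Full months from March 2071 through February 2075 contribute their day counts.
Then 2 days into March 2075.
Total: 0 + 31 + 30 + 31 + 30 + 31 + 31 + 30 + 31 + 30 + 31 + 31 + 29 + 31 + 30 + 31 + 30 + 31 + 31 + 30 + 31 + 30 + 31 + 31 + 28 + 31 + 30 + 31 + 30 + 31 + 31 + 30 + 31 + 30 + 31 + 31 + 28 + 31 + 30 + 31 + 30 + 31 + 31 + 30 + 31 + 30 + 31 + 31 + 28 + 2 = 1463.

1463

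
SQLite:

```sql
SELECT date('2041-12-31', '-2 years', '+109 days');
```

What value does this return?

2040-04-18

Adding -2 years to 2041-12-31 gives 2039-12-31.
Applying '+109 days' to 2039-12-31: counting 109 days forward gives 2040-04-18.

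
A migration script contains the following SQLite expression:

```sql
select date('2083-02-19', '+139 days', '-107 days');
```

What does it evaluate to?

Applying '+139 days' to 2083-02-19: counting 139 days forward gives 2083-07-08.
Applying '-107 days' to 2083-07-08: counting 107 days back gives 2083-03-23.

2083-03-23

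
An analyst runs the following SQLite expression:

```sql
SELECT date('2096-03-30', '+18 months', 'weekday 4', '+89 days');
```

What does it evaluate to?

Adding +18 months to 2096-03-30 gives 2097-09-30.
`weekday 4` advances to the next Thursday; 2097-09-30 is a Monday, so it moves forward to 2097-10-03.
Applying '+89 days' to 2097-10-03: counting 89 days forward gives 2097-12-31.

2097-12-31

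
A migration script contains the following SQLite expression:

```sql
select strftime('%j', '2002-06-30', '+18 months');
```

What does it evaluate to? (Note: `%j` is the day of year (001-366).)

First apply '+18 months': 2002-06-30 → 2003-12-30.
Day-of-year for 2003-12-30: days since 2003-01-01 inclusive = 364, zero-padded to 364.

364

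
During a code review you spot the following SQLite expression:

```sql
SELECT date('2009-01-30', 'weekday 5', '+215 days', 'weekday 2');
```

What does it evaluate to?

2009-09-08

`weekday 5` advances to the next Friday; 2009-01-30 is already a Friday, so it stays at 2009-01-30.
Applying '+215 days' to 2009-01-30: counting 215 days forward gives 2009-09-02.
`weekday 2` advances to the next Tuesday; 2009-09-02 is a Wednesday, so it moves forward to 2009-09-08.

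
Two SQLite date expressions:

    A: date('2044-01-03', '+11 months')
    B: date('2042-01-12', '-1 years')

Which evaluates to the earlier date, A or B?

B

A = 2044-12-03.
B = 2041-01-12.
B is earlier.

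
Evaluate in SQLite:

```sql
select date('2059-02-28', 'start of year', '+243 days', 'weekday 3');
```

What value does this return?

2059-09-03

`start of year` rewinds 2059-02-28 to 2059-01-01.
Applying '+243 days' to 2059-01-01: counting 243 days forward gives 2059-09-01.
`weekday 3` advances to the next Wednesday; 2059-09-01 is a Monday, so it moves forward to 2059-09-03.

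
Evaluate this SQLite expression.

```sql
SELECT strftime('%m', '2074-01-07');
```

01

`%m` extracts the 2-digit month (01-12): 01.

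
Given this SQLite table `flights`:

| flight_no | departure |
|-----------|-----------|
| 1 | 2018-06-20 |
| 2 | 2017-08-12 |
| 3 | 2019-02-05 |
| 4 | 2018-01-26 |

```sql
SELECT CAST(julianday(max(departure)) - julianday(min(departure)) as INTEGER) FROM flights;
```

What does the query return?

MIN = 2017-08-12, MAX = 2019-02-05.
19 days remain in August 2017 after the 12th (31 − 12).
Full months from September 2017 through January 2019 contribute their day counts.
Then 5 days into February 2019.
Total: 19 + 30 + 31 + 30 + 31 + 31 + 28 + 31 + 30 + 31 + 30 + 31 + 31 + 30 + 31 + 30 + 31 + 31 + 5 = 542.

542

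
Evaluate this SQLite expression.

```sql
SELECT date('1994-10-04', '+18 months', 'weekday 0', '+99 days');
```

1996-07-15

Adding +18 months to 1994-10-04 gives 1996-04-04.
`weekday 0` advances to the next Sunday; 1996-04-04 is a Thursday, so it moves forward to 1996-04-07.
Applying '+99 days' to 1996-04-07: counting 99 days forward gives 1996-07-15.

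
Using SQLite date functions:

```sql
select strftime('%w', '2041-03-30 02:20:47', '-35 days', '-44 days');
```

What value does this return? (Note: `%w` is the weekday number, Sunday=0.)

4

First apply '-35 days', '-44 days': 2041-03-30 02:20:47 → 2041-01-10 02:20:47.
2041-01-10 is a Thursday; with Sunday=0 that is 4.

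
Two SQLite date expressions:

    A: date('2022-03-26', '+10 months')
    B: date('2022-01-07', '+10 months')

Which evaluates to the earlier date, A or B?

B

A = 2023-01-26.
B = 2022-11-07.
B is earlier.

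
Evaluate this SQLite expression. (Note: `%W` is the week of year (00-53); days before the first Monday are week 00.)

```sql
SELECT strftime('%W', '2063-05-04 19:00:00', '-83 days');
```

06

First apply '-83 days': 2063-05-04 19:00:00 → 2063-02-10 19:00:00.
2063-02-10 is a Saturday. SQLite's %W counts Mondays since the year started; the result is 06.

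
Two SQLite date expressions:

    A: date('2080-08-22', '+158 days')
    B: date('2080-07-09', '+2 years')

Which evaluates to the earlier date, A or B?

A = 2081-01-27.
B = 2082-07-09.
A is earlier.

A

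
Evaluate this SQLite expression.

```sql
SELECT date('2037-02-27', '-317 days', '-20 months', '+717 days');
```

Applying '-317 days' to 2037-02-27: counting 317 days back gives 2036-04-16.
Adding -20 months to 2036-04-16 gives 2034-08-16.
Applying '+717 days' to 2034-08-16: counting 717 days forward gives 2036-08-02.

2036-08-02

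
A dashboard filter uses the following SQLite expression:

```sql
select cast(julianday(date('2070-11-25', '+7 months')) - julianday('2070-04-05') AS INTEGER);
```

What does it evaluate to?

446

Adding +7 months to 2070-11-25 gives 2071-06-25.
25 days remain in April 2070 after the 5th (30 − 5).
Full months from May 2070 through May 2071 contribute their day counts.
Then 25 days into June 2071.
Total: 25 + 31 + 30 + 31 + 31 + 30 + 31 + 30 + 31 + 31 + 28 + 31 + 30 + 31 + 25 = 446.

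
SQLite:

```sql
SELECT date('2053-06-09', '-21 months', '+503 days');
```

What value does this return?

Adding -21 months to 2053-06-09 gives 2051-09-09.
Applying '+503 days' to 2051-09-09: counting 503 days forward gives 2053-01-24.

2053-01-24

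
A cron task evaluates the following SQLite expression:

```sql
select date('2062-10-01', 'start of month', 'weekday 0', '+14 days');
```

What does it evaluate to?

2062-10-15

`start of month` rewinds 2062-10-01 to 2062-10-01.
`weekday 0` advances to the next Sunday; 2062-10-01 is already a Sunday, so it stays at 2062-10-01.
Advancing 14 more days within October lands on 2062-10-15.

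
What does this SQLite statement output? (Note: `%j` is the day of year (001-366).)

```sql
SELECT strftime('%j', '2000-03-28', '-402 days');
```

First apply '-402 days': 2000-03-28 → 1999-02-20.
Day-of-year for 1999-02-20: days since 1999-01-01 inclusive = 51, zero-padded to 051.

051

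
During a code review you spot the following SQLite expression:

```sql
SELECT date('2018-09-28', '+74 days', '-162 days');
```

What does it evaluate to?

2018-07-02

Applying '+74 days' to 2018-09-28: counting 74 days forward gives 2018-12-11.
Applying '-162 days' to 2018-12-11: counting 162 days back gives 2018-07-02.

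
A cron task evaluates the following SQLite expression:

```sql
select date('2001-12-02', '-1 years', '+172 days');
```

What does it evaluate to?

2001-05-23

Adding -1 year to 2001-12-02 gives 2000-12-02.
Applying '+172 days' to 2000-12-02: counting 172 days forward gives 2001-05-23.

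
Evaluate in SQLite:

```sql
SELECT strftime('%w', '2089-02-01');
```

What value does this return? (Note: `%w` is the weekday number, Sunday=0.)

2089-02-01 is a Tuesday; with Sunday=0 that is 2.

2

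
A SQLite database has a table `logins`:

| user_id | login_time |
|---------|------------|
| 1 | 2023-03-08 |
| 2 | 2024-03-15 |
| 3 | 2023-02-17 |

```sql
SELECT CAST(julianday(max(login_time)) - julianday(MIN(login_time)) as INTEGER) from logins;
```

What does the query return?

MIN = 2023-02-17, MAX = 2024-03-15.
11 days remain in February 2023 after the 17th (28 − 17).
Full months from March 2023 through February 2024 contribute their day counts.
Then 15 days into March 2024.
Total: 11 + 31 + 30 + 31 + 30 + 31 + 31 + 30 + 31 + 30 + 31 + 31 + 29 + 15 = 392.

392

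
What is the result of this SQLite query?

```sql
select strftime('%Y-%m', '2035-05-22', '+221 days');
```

First apply '+221 days': 2035-05-22 → 2035-12-29.
`%Y-%m` extracts the year-month: 2035-12.

2035-12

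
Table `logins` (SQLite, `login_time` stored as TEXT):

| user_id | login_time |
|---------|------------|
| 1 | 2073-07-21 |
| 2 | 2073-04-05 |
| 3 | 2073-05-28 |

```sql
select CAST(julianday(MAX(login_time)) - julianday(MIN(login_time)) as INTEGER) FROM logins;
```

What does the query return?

MIN = 2073-04-05, MAX = 2073-07-21.
25 days remain in April 2073 after the 5th (30 − 5).
May 2073: 31 days.
June 2073: 30 days.
Then 21 days into July 2073.
Total: 25 + 31 + 30 + 21 = 107.

107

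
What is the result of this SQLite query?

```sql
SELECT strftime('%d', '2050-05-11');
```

`%d` extracts the 2-digit day of month: 11.

11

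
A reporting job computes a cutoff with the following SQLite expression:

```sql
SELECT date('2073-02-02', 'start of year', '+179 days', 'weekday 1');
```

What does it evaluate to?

2073-07-03

`start of year` rewinds 2073-02-02 to 2073-01-01.
Applying '+179 days' to 2073-01-01: counting 179 days forward gives 2073-06-29.
`weekday 1` advances to the next Monday; 2073-06-29 is a Thursday, so it moves forward to 2073-07-03.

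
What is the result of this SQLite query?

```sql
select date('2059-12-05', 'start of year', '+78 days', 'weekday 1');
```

2059-03-24

`start of year` rewinds 2059-12-05 to 2059-01-01.
Applying '+78 days' to 2059-01-01: counting 78 days forward gives 2059-03-20.
`weekday 1` advances to the next Monday; 2059-03-20 is a Thursday, so it moves forward to 2059-03-24.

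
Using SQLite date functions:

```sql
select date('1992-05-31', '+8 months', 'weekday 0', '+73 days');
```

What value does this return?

Adding +8 months to 1992-05-31 gives 1993-01-31.
`weekday 0` advances to the next Sunday; 1993-01-31 is already a Sunday, so it stays at 1993-01-31.
Applying '+73 days' to 1993-01-31: counting 73 days forward gives 1993-04-14.

1993-04-14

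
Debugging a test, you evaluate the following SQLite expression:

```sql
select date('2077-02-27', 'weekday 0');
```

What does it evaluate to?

`weekday 0` advances to the next Sunday; 2077-02-27 is a Saturday, so it moves forward to 2077-02-28.

2077-02-28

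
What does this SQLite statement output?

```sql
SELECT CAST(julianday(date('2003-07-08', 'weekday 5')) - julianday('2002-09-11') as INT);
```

`weekday 5` advances to the next Friday; 2003-07-08 is a Tuesday, so it moves forward to 2003-07-11.
19 days remain in September 2002 after the 11th (30 − 11).
Full months from October 2002 through June 2003 contribute their day counts.
Then 11 days into July 2003.
Total: 19 + 31 + 30 + 31 + 31 + 28 + 31 + 30 + 31 + 30 + 11 = 303.

303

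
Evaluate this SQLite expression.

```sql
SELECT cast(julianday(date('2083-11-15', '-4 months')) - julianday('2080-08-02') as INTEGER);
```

1077

Adding -4 months to 2083-11-15 gives 2083-07-15.
29 days remain in August 2080 after the 2nd (31 − 2).
Full months from September 2080 through June 2083 contribute their day counts.
Then 15 days into July 2083.
Total: 29 + 30 + 31 + 30 + 31 + 31 + 28 + 31 + 30 + 31 + 30 + 31 + 31 + 30 + 31 + 30 + 31 + 31 + 28 + 31 + 30 + 31 + 30 + 31 + 31 + 30 + 31 + 30 + 31 + 31 + 28 + 31 + 30 + 31 + 30 + 15 = 1077.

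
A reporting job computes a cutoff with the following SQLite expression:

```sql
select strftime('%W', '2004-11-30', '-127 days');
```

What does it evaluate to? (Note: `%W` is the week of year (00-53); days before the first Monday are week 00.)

30

First apply '-127 days': 2004-11-30 → 2004-07-26.
2004-07-26 is a Monday. SQLite's %W counts Mondays since the year started; the result is 30.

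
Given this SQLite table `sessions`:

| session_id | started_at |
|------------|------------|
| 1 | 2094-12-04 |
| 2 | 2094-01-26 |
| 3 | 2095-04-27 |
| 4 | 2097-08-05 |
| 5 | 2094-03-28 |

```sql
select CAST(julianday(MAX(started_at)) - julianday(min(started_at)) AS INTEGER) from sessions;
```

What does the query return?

1287

MIN = 2094-01-26, MAX = 2097-08-05.
5 days remain in January 2094 after the 26th (31 − 26).
Full months from February 2094 through July 2097 contribute their day counts.
Then 5 days into August 2097.
Total: 5 + 28 + 31 + 30 + 31 + 30 + 31 + 31 + 30 + 31 + 30 + 31 + 31 + 28 + 31 + 30 + 31 + 30 + 31 + 31 + 30 + 31 + 30 + 31 + 31 + 29 + 31 + 30 + 31 + 30 + 31 + 31 + 30 + 31 + 30 + 31 + 31 + 28 + 31 + 30 + 31 + 30 + 31 + 5 = 1287.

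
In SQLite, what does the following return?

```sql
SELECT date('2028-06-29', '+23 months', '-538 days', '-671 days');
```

2027-02-05

Adding +23 months to 2028-06-29 gives 2030-05-29.
Applying '-538 days' to 2030-05-29: counting 538 days back gives 2028-12-07.
Applying '-671 days' to 2028-12-07: counting 671 days back gives 2027-02-05.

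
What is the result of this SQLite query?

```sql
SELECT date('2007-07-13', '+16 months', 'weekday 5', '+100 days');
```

2009-02-22

Adding +16 months to 2007-07-13 gives 2008-11-13.
`weekday 5` advances to the next Friday; 2008-11-13 is a Thursday, so it moves forward to 2008-11-14.
Applying '+100 days' to 2008-11-14: counting 100 days forward gives 2009-02-22.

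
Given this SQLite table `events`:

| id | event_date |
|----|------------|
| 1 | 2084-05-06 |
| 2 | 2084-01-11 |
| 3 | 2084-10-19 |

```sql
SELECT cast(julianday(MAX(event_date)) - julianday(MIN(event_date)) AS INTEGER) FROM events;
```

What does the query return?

282

MIN = 2084-01-11, MAX = 2084-10-19.
20 days remain in January 2084 after the 11th (31 − 11).
Full months from February 2084 through September 2084 contribute their day counts.
Then 19 days into October 2084.
Total: 20 + 29 + 31 + 30 + 31 + 30 + 31 + 31 + 30 + 19 = 282.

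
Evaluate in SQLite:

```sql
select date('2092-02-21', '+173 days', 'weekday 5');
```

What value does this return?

2092-08-15

Applying '+173 days' to 2092-02-21: counting 173 days forward gives 2092-08-12.
`weekday 5` advances to the next Friday; 2092-08-12 is a Tuesday, so it moves forward to 2092-08-15.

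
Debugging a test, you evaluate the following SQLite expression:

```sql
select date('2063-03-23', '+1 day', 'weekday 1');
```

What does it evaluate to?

Advancing 1 more day within March lands on 2063-03-24.
`weekday 1` advances to the next Monday; 2063-03-24 is a Saturday, so it moves forward to 2063-03-26.

2063-03-26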